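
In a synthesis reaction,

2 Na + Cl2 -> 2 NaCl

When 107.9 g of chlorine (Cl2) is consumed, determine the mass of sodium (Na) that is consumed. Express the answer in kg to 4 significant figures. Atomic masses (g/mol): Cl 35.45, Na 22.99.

0.06998 kg

M(Cl2) = 2(35.45) = 70.90 g/mol.
M(Na) = 22.99 g/mol.
n(Cl2) = 107.90 g / 70.90 g/mol = 1.5219 mol.
From the equation the Cl2:Na mole ratio is 1:2, so n(Na) = 1.5219 × 2/1 = 3.0437 mol.
Mass of Na = 3.0437 mol × 22.99 g/mol = 69.975 g.
Converting to kg: 69.975 g = 0.06998 kg.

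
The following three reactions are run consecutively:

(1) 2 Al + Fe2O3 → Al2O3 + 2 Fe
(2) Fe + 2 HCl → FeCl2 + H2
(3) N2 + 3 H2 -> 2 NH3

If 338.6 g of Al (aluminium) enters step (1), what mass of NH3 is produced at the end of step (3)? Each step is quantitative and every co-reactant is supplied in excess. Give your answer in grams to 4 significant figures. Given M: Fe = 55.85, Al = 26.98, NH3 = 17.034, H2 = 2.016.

n(Al) = 338.6 / 26.98 = 12.550 mol.
Reaction (1): Al→Fe ratio 2:2 ⇒ n(Fe) = 12.550 mol.
Reaction (2): Fe→H2 ratio 1:1 ⇒ n(H2) = 12.550 mol.
Reaction (3): H2→NH3 ratio 3:2 ⇒ n(NH3) = 8.3667 mol.
Mass of NH3 = 8.3667 × 17.034 = 142.52 g.

142.5 g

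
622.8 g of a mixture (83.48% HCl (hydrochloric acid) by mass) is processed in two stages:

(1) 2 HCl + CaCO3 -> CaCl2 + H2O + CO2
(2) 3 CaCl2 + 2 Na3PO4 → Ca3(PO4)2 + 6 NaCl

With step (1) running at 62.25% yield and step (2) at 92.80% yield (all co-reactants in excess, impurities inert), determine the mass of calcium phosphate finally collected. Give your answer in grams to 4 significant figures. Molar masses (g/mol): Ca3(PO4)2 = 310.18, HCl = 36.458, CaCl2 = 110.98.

425.9 g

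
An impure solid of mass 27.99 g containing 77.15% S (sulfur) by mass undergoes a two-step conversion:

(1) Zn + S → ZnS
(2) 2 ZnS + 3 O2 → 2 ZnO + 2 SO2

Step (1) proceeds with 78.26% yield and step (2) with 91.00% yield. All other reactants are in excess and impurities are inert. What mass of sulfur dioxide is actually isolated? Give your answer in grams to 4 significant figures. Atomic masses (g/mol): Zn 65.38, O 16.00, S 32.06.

Pure S = 27.99 × 0.7715 = 21.594 g.
M(S) = 32.06 g/mol.
M(SO2) = 32.06 + 2(16.00) = 64.06 g/mol.
n(S) = 21.594 / 32.06 = 0.67356 mol.
Step 1 (S:ZnS = 1:1): theoretical n(ZnS) = 0.67356 mol; at 78.26% yield, n(ZnS) = 0.52713 mol.
Step 2 (ZnS:SO2 = 2:2): theoretical n(SO2) = 0.52713 mol, so theoretical mass = 0.52713 × 64.06 = 33.768 g.
At 91.00% yield, actual mass of SO2 = 33.768 × 0.9100 = 30.729 g.

30.73 g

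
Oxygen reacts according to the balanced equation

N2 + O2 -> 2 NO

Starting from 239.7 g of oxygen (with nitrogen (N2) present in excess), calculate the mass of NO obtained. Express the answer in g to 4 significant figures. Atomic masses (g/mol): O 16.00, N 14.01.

M(O2) = 2(16.00) = 32.00 g/mol.
M(NO) = 14.01 + 16.00 = 30.01 g/mol.
n(O2) = 239.70 g / 32.00 g/mol = 7.4906 mol.
From the equation the O2:NO mole ratio is 1:2, so n(NO) = 7.4906 × 2/1 = 14.981 mol.
Mass of NO = 14.981 mol × 30.01 g/mol = 449.59 g.

449.6 g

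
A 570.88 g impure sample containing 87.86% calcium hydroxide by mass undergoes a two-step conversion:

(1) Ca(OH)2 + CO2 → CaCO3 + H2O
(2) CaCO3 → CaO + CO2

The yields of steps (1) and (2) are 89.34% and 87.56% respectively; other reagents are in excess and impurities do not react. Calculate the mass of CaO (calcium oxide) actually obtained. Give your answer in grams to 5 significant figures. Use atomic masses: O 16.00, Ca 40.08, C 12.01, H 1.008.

Pure Ca(OH)2 = 570.88 × 0.8786 = 501.575 g.
M(Ca(OH)2) = 40.08 + 2(16.00) + 2(1.008) = 74.096 g/mol.
M(CaO) = 40.08 + 16.00 = 56.08 g/mol.
n(Ca(OH)2) = 501.575 / 74.096 = 6.76926 mol.
Step 1 (Ca(OH)2:CaCO3 = 1:1): theoretical n(CaCO3) = 6.76926 mol; at 89.34% yield, n(CaCO3) = 6.04766 mol.
Step 2 (CaCO3:CaO = 1:1): theoretical n(CaO) = 6.04766 mol, so theoretical mass = 6.04766 × 56.08 = 339.153 g.
At 87.56% yield, actual mass of CaO = 339.153 × 0.8756 = 296.962 g.

296.96 g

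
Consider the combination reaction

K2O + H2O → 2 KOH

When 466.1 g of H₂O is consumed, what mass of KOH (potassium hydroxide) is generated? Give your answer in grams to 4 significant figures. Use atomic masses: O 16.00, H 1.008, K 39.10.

2903 g

M(H2O) = 2(1.008) + 16.00 = 18.016 g/mol.
M(KOH) = 39.10 + 16.00 + 1.008 = 56.108 g/mol.
n(H2O) = 466.10 g / 18.016 g/mol = 25.871 mol.
From the equation the H2O:KOH mole ratio is 1:2, so n(KOH) = 25.871 × 2/1 = 51.743 mol.
Mass of KOH = 51.743 mol × 56.108 g/mol = 2903.2 g.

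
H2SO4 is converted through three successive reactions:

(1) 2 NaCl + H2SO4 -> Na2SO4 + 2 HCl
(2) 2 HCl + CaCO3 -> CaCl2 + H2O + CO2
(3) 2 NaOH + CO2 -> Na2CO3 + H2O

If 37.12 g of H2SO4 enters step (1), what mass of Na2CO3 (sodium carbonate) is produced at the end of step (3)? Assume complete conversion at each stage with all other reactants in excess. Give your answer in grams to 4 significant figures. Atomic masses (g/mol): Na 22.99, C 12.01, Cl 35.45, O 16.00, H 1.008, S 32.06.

40.12 g

M(H2SO4) = 2(1.008) + 32.06 + 4(16.00) = 98.076 g/mol.
M(Na2CO3) = 2(22.99) + 12.01 + 3(16.00) = 105.99 g/mol.
n(H2SO4) = 37.12 / 98.076 = 0.37848 mol.
Reaction (1): H2SO4→HCl ratio 1:2 ⇒ n(HCl) = 0.75696 mol.
Reaction (2): HCl→CO2 ratio 2:1 ⇒ n(CO2) = 0.37848 mol.
Reaction (3): CO2→Na2CO3 ratio 1:1 ⇒ n(Na2CO3) = 0.37848 mol.
Mass of Na2CO3 = 0.37848 × 105.99 = 40.115 g.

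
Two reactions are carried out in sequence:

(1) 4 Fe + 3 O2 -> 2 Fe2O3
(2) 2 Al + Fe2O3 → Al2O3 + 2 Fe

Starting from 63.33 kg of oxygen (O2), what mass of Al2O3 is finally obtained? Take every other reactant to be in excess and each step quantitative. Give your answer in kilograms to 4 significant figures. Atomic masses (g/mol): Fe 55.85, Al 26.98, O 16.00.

M(O2) = 2(16.00) = 32.00 g/mol.
M(Al2O3) = 2(26.98) + 3(16.00) = 101.96 g/mol.
63.33 kg = 63330 g.
n(O2) = 63330 / 32.00 = 1979.1 mol.
Step 1 gives a 3:2 ratio of O2 to Fe2O3, so n(Fe2O3) = 1319.4 mol.
In step 2 the Fe2O3:Al2O3 ratio is 1:1, so n(Al2O3) = 1319.4 mol.
Mass of Al2O3 = 1319.4 × 101.96 = 134520 g = 134.5 kg.

134.5 kg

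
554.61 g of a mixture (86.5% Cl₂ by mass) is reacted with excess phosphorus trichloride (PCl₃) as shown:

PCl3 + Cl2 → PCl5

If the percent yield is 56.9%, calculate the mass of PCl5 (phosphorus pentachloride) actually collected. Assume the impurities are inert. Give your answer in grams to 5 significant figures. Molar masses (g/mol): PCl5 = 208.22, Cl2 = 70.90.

Pure Cl2 available = 554.61 g × 0.865 = 479.738 g.
n(Cl2) = 479.738 g / 70.90 g/mol = 6.76640 mol.
From the equation the Cl2:PCl5 mole ratio is 1:1, so n(PCl5) = 6.76640 × 1/1 = 6.76640 mol.
Mass of PCl5 = 6.76640 mol × 208.22 g/mol = 1408.90 g.
Actual mass collected = 1408.90 g × 0.569 = 801.664 g.

801.66 g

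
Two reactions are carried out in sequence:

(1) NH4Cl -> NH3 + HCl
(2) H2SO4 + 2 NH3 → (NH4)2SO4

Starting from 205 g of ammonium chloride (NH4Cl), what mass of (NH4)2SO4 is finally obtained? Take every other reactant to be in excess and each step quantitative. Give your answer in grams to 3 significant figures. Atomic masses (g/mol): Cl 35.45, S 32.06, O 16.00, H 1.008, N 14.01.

M(NH4Cl) = 14.01 + 4(1.008) + 35.45 = 53.492 g/mol.
M((NH4)2SO4) = 2(14.01) + 8(1.008) + 32.06 + 4(16.00) = 132.144 g/mol.
n(NH4Cl) = 205.0 / 53.492 = 3.832 mol.
Step 1 gives a 1:1 ratio of NH4Cl to NH3, so n(NH3) = 3.832 mol.
In step 2 the NH3:(NH4)2SO4 ratio is 2:1, so n((NH4)2SO4) = 1.916 mol.
Mass of (NH4)2SO4 = 1.916 × 132.144 = 253.2 g.

253 g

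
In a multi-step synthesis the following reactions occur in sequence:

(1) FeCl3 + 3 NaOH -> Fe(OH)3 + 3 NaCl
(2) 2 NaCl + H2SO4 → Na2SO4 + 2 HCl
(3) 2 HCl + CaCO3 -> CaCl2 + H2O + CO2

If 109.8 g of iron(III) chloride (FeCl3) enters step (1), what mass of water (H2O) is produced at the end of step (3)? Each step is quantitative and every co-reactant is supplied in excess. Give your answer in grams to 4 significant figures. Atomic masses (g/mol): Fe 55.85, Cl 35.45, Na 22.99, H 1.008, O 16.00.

M(FeCl3) = 55.85 + 3(35.45) = 162.20 g/mol.
M(H2O) = 2(1.008) + 16.00 = 18.016 g/mol.
n(FeCl3) = 109.8 / 162.20 = 0.67694 mol.
Reaction (1): FeCl3→NaCl ratio 1:3 ⇒ n(NaCl) = 2.0308 mol.
Reaction (2): NaCl→HCl ratio 2:2 ⇒ n(HCl) = 2.0308 mol.
Reaction (3): HCl→H2O ratio 2:1 ⇒ n(H2O) = 1.0154 mol.
Mass of H2O = 1.0154 × 18.016 = 18.294 g.

18.29 g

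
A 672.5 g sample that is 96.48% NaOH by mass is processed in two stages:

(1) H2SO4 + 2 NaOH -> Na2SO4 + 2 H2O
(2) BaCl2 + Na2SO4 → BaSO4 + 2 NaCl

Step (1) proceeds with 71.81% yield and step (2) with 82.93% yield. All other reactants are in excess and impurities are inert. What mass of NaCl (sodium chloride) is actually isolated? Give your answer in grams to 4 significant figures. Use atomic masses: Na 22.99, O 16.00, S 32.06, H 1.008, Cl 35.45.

Pure NaOH = 672.5 × 0.9648 = 648.83 g.
M(NaOH) = 22.99 + 16.00 + 1.008 = 39.998 g/mol.
M(NaCl) = 22.99 + 35.45 = 58.44 g/mol.
n(NaOH) = 648.83 / 39.998 = 16.222 mol.
Step 1 (NaOH:Na2SO4 = 2:1): theoretical n(Na2SO4) = 8.1108 mol; at 71.81% yield, n(Na2SO4) = 5.8243 mol.
Step 2 (Na2SO4:NaCl = 1:2): theoretical n(NaCl) = 11.649 mol, so theoretical mass = 11.649 × 58.44 = 680.75 g.
At 82.93% yield, actual mass of NaCl = 680.75 × 0.8293 = 564.54 g.

564.5 g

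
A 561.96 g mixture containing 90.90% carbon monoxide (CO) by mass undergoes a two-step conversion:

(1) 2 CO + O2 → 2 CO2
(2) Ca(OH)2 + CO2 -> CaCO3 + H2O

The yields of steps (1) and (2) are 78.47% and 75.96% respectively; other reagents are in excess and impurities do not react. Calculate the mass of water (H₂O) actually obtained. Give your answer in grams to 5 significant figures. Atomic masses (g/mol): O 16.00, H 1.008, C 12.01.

Pure CO = 561.96 × 0.9090 = 510.822 g.
M(CO) = 12.01 + 16.00 = 28.01 g/mol.
M(H2O) = 2(1.008) + 16.00 = 18.016 g/mol.
n(CO) = 510.822 / 28.01 = 18.2371 mol.
Step 1 (CO:CO2 = 2:2): theoretical n(CO2) = 18.2371 mol; at 78.47% yield, n(CO2) = 14.3107 mol.
Step 2 (CO2:H2O = 1:1): theoretical n(H2O) = 14.3107 mol, so theoretical mass = 14.3107 × 18.016 = 257.821 g.
At 75.96% yield, actual mass of H2O = 257.821 × 0.7596 = 195.841 g.

195.84 g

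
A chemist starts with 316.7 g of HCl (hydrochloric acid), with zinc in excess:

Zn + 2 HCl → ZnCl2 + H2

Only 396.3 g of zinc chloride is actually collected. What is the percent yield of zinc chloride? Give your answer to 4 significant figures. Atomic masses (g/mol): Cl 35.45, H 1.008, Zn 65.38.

66.95 %

M(HCl) = 1.008 + 35.45 = 36.458 g/mol.
M(ZnCl2) = 65.38 + 2(35.45) = 136.28 g/mol.
n(HCl) = 316.70 g / 36.458 g/mol = 8.6867 mol.
From the equation the HCl:ZnCl2 mole ratio is 2:1, so n(ZnCl2) = 8.6867 × 1/2 = 4.3434 mol.
Mass of ZnCl2 = 4.3434 mol × 136.28 g/mol = 591.91 g.
This is the theoretical yield. Percent yield = 396.3 g / 591.91 g × 100% = 66.952%.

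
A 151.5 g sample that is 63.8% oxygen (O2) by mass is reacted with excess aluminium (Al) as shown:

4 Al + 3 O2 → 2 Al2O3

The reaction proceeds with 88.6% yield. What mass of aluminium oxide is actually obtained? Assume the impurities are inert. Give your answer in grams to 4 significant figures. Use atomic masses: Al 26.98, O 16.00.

Pure O2 available = 151.5 g × 0.638 = 96.657 g.
M(O2) = 2(16.00) = 32.00 g/mol.
M(Al2O3) = 2(26.98) + 3(16.00) = 101.96 g/mol.
n(O2) = 96.657 g / 32.00 g/mol = 3.0205 mol.
From the equation the O2:Al2O3 mole ratio is 3:2, so n(Al2O3) = 3.0205 × 2/3 = 2.0137 mol.
Mass of Al2O3 = 2.0137 mol × 101.96 g/mol = 205.32 g.
Actual mass collected = 205.32 g × 0.886 = 181.91 g.

181.9 g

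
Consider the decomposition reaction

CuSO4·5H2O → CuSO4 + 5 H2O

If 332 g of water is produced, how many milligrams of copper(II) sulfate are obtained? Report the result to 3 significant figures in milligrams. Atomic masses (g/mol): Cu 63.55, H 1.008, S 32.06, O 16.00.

M(H2O) = 2(1.008) + 16.00 = 18.016 g/mol.
M(CuSO4) = 63.55 + 32.06 + 4(16.00) = 159.61 g/mol.
n(H2O) = 332.0 g / 18.016 g/mol = 18.43 mol.
From the equation the H2O:CuSO4 mole ratio is 5:1, so n(CuSO4) = 18.43 × 1/5 = 3.686 mol.
Mass of CuSO4 = 3.686 mol × 159.61 g/mol = 588.3 g.
Converting to mg: 588.3 g = 588000 mg.

588000 mg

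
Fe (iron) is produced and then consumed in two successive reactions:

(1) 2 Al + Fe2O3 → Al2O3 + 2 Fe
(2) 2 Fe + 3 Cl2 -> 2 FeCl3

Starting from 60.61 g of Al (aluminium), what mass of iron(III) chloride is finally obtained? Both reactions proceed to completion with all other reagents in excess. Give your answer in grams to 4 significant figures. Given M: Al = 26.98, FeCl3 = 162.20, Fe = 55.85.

n(Al) = 60.610 / 26.98 = 2.2465 mol.
Step 1 gives a 2:2 ratio of Al to Fe, so n(Fe) = 2.2465 mol.
In step 2 the Fe:FeCl3 ratio is 2:2, so n(FeCl3) = 2.2465 mol.
Mass of FeCl3 = 2.2465 × 162.20 = 364.38 g.

364.4 g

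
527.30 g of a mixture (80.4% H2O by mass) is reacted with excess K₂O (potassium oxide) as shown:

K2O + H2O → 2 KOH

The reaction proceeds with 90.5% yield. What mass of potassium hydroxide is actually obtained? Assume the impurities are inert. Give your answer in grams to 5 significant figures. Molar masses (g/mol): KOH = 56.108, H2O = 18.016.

Pure H2O available = 527.30 g × 0.804 = 423.949 g.
n(H2O) = 423.949 g / 18.016 g/mol = 23.5318 mol.
From the equation the H2O:KOH mole ratio is 1:2, so n(KOH) = 23.5318 × 2/1 = 47.0636 mol.
Mass of KOH = 47.0636 mol × 56.108 g/mol = 2640.65 g.
Actual mass collected = 2640.65 g × 0.905 = 2389.78 g.

2389.8 g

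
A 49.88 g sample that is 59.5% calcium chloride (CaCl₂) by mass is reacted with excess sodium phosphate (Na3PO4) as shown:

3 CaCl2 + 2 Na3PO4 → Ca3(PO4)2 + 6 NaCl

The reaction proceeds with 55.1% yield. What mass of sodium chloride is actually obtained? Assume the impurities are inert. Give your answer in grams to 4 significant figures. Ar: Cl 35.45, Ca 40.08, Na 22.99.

Pure CaCl2 available = 49.88 g × 0.595 = 29.679 g.
M(CaCl2) = 40.08 + 2(35.45) = 110.98 g/mol.
M(NaCl) = 22.99 + 35.45 = 58.44 g/mol.
n(CaCl2) = 29.679 g / 110.98 g/mol = 0.26742 mol.
From the equation the CaCl2:NaCl mole ratio is 3:6, so n(NaCl) = 0.26742 × 6/3 = 0.53485 mol.
Mass of NaCl = 0.53485 mol × 58.44 g/mol = 31.256 g.
Actual mass collected = 31.256 g × 0.551 = 17.222 g.

17.22 g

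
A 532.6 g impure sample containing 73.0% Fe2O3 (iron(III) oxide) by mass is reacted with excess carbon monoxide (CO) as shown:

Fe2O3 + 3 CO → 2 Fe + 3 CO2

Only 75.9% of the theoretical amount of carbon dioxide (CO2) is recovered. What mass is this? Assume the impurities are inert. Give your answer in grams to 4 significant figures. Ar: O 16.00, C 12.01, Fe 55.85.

Pure Fe2O3 available = 532.6 g × 0.730 = 388.80 g.
M(Fe2O3) = 2(55.85) + 3(16.00) = 159.70 g/mol.
M(CO2) = 12.01 + 2(16.00) = 44.01 g/mol.
n(Fe2O3) = 388.80 g / 159.70 g/mol = 2.4346 mol.
From the equation the Fe2O3:CO2 mole ratio is 1:3, so n(CO2) = 2.4346 × 3/1 = 7.3037 mol.
Mass of CO2 = 7.3037 mol × 44.01 g/mol = 321.43 g.
Actual mass collected = 321.43 g × 0.759 = 243.97 g.

244.0 g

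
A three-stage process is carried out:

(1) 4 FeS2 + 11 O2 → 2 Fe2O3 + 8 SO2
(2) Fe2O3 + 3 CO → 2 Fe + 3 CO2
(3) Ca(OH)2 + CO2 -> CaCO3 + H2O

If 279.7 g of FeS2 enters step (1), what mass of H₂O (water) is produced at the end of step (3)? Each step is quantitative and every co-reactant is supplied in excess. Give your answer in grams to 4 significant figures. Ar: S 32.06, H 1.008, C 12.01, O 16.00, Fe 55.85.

63.00 g

M(FeS2) = 55.85 + 2(32.06) = 119.97 g/mol.
M(H2O) = 2(1.008) + 16.00 = 18.016 g/mol.
n(FeS2) = 279.7 / 119.97 = 2.3314 mol.
Reaction (1): FeS2→Fe2O3 ratio 4:2 ⇒ n(Fe2O3) = 1.1657 mol.
Reaction (2): Fe2O3→CO2 ratio 1:3 ⇒ n(CO2) = 3.4971 mol.
Reaction (3): CO2→H2O ratio 1:1 ⇒ n(H2O) = 3.4971 mol.
Mass of H2O = 3.4971 × 18.016 = 63.004 g.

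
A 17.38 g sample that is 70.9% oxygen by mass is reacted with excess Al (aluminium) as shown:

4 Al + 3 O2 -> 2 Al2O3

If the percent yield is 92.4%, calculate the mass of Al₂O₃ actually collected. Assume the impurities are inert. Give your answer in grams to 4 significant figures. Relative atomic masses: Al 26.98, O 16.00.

Pure O2 available = 17.38 g × 0.709 = 12.322 g.
M(O2) = 2(16.00) = 32.00 g/mol.
M(Al2O3) = 2(26.98) + 3(16.00) = 101.96 g/mol.
n(O2) = 12.322 g / 32.00 g/mol = 0.38508 mol.
From the equation the O2:Al2O3 mole ratio is 3:2, so n(Al2O3) = 0.38508 × 2/3 = 0.25672 mol.
Mass of Al2O3 = 0.25672 mol × 101.96 g/mol = 26.175 g.
Actual mass collected = 26.175 g × 0.924 = 24.186 g.

24.19 g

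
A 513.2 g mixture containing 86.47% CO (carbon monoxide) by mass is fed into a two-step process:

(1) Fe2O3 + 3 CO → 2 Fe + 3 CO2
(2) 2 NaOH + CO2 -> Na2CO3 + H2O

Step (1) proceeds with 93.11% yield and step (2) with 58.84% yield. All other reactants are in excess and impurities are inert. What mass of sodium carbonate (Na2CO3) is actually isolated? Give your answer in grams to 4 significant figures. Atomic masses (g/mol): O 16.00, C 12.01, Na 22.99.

Pure CO = 513.2 × 0.8647 = 443.76 g.
M(CO) = 12.01 + 16.00 = 28.01 g/mol.
M(Na2CO3) = 2(22.99) + 12.01 + 3(16.00) = 105.99 g/mol.
n(CO) = 443.76 / 28.01 = 15.843 mol.
Step 1 (CO:CO2 = 3:3): theoretical n(CO2) = 15.843 mol; at 93.11% yield, n(CO2) = 14.751 mol.
Step 2 (CO2:Na2CO3 = 1:1): theoretical n(Na2CO3) = 14.751 mol, so theoretical mass = 14.751 × 105.99 = 1563.5 g.
At 58.84% yield, actual mass of Na2CO3 = 1563.5 × 0.5884 = 919.97 g.

920.0 g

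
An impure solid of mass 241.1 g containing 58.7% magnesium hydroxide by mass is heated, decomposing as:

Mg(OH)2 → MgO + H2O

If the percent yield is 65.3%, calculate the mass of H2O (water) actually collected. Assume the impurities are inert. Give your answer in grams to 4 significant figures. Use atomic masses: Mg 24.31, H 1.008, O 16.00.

28.55 g

Pure Mg(OH)2 available = 241.1 g × 0.587 = 141.53 g.
M(Mg(OH)2) = 24.31 + 2(16.00) + 2(1.008) = 58.326 g/mol.
M(H2O) = 2(1.008) + 16.00 = 18.016 g/mol.
n(Mg(OH)2) = 141.53 g / 58.326 g/mol = 2.4265 mol.
From the equation the Mg(OH)2:H2O mole ratio is 1:1, so n(H2O) = 2.4265 × 1/1 = 2.4265 mol.
Mass of H2O = 2.4265 mol × 18.016 g/mol = 43.715 g.
Actual mass collected = 43.715 g × 0.653 = 28.546 g.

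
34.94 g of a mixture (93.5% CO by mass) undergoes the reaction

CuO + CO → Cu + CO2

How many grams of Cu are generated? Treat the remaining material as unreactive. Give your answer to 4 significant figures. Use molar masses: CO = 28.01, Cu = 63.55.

74.12 g

Mass of pure CO = 34.94 g × 0.935 = 32.669 g.
n(CO) = 32.669 g / 28.01 g/mol = 1.1663 mol.
From the equation the CO:Cu mole ratio is 1:1, so n(Cu) = 1.1663 × 1/1 = 1.1663 mol.
Mass of Cu = 1.1663 mol × 63.55 g/mol = 74.120 g.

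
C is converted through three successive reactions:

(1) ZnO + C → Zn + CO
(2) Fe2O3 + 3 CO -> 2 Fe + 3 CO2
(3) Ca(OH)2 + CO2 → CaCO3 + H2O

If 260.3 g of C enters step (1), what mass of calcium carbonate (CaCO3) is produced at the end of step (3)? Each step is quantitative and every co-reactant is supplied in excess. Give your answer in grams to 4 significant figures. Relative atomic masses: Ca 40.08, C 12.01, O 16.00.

2169 g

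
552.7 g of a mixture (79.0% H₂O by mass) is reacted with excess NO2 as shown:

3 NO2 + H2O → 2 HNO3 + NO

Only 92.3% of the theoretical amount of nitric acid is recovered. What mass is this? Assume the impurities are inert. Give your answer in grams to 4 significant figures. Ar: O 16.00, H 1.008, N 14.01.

Pure H2O available = 552.7 g × 0.790 = 436.63 g.
M(H2O) = 2(1.008) + 16.00 = 18.016 g/mol.
M(HNO3) = 1.008 + 14.01 + 3(16.00) = 63.018 g/mol.
n(H2O) = 436.63 g / 18.016 g/mol = 24.236 mol.
From the equation the H2O:HNO3 mole ratio is 1:2, so n(HNO3) = 24.236 × 2/1 = 48.472 mol.
Mass of HNO3 = 48.472 mol × 63.018 g/mol = 3054.6 g.
Actual mass collected = 3054.6 g × 0.923 = 2819.4 g.

2819 g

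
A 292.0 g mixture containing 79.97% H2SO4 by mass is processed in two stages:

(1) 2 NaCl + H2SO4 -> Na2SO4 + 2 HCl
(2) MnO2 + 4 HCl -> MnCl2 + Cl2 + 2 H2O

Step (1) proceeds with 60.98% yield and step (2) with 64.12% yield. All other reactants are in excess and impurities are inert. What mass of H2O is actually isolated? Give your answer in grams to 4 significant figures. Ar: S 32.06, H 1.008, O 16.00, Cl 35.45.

16.77 g

Pure H2SO4 = 292.0 × 0.7997 = 233.51 g.
M(H2SO4) = 2(1.008) + 32.06 + 4(16.00) = 98.076 g/mol.
M(H2O) = 2(1.008) + 16.00 = 18.016 g/mol.
n(H2SO4) = 233.51 / 98.076 = 2.3809 mol.
Step 1 (H2SO4:HCl = 1:2): theoretical n(HCl) = 4.7619 mol; at 60.98% yield, n(HCl) = 2.9038 mol.
Step 2 (HCl:H2O = 4:2): theoretical n(H2O) = 1.4519 mol, so theoretical mass = 1.4519 × 18.016 = 26.157 g.
At 64.12% yield, actual mass of H2O = 26.157 × 0.6412 = 16.772 g.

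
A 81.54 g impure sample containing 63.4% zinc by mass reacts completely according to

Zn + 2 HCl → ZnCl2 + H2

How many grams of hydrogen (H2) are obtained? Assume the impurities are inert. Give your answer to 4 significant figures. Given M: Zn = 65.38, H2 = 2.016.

1.594 g

Mass of pure Zn = 81.54 g × 0.634 = 51.696 g.
n(Zn) = 51.696 g / 65.38 g/mol = 0.79071 mol.
From the equation the Zn:H2 mole ratio is 1:1, so n(H2) = 0.79071 × 1/1 = 0.79071 mol.
Mass of H2 = 0.79071 mol × 2.016 g/mol = 1.5941 g.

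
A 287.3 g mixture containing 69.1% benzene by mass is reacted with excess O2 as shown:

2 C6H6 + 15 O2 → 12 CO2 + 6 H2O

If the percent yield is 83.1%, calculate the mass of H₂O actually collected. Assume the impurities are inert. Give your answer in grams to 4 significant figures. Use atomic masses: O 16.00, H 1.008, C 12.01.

114.2 g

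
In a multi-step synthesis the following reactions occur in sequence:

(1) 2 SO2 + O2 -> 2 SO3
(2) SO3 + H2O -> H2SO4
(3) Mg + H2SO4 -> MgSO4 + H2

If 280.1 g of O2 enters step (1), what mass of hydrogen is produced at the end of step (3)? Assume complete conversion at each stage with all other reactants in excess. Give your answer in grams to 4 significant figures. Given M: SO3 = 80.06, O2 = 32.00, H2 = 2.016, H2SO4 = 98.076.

n(O2) = 280.1 / 32.00 = 8.7531 mol.
Reaction (1): O2→SO3 ratio 1:2 ⇒ n(SO3) = 17.506 mol.
Reaction (2): SO3→H2SO4 ratio 1:1 ⇒ n(H2SO4) = 17.506 mol.
Reaction (3): H2SO4→H2 ratio 1:1 ⇒ n(H2) = 17.506 mol.
Mass of H2 = 17.506 × 2.016 = 35.293 g.

35.29 g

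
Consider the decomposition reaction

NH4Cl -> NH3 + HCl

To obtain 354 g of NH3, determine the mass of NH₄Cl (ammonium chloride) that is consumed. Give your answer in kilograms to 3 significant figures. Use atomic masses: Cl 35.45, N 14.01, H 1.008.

M(NH3) = 14.01 + 3(1.008) = 17.034 g/mol.
M(NH4Cl) = 14.01 + 4(1.008) + 35.45 = 53.492 g/mol.
n(NH3) = 354.0 g / 17.034 g/mol = 20.78 mol.
From the equation the NH3:NH4Cl mole ratio is 1:1, so n(NH4Cl) = 20.78 × 1/1 = 20.78 mol.
Mass of NH4Cl = 20.78 mol × 53.492 g/mol = 1112 g.
Converting to kg: 1112 g = 1.11 kg.

1.11 kg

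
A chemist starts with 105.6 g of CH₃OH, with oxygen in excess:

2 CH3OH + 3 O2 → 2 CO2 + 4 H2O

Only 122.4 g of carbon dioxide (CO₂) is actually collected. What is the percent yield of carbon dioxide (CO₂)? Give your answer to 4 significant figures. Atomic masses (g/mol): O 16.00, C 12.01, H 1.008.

M(CH3OH) = 12.01 + 4(1.008) + 16.00 = 32.042 g/mol.
M(CO2) = 12.01 + 2(16.00) = 44.01 g/mol.
n(CH3OH) = 105.60 g / 32.042 g/mol = 3.2957 mol.
From the equation the CH3OH:CO2 mole ratio is 2:2, so n(CO2) = 3.2957 × 2/2 = 3.2957 mol.
Mass of CO2 = 3.2957 mol × 44.01 g/mol = 145.04 g.
This is the theoretical yield. Percent yield = 122.4 g / 145.04 g × 100% = 84.389%.

84.39 %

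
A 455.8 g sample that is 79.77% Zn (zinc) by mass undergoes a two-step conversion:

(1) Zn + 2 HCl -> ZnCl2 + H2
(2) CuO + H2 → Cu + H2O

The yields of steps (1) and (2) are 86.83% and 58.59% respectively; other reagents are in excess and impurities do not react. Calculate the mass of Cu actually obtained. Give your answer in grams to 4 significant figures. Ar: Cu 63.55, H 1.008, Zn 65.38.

179.8 g

Pure Zn = 455.8 × 0.7977 = 363.59 g.
M(Zn) = 65.38 g/mol.
M(Cu) = 63.55 g/mol.
n(Zn) = 363.59 / 65.38 = 5.5612 mol.
Step 1 (Zn:H2 = 1:1): theoretical n(H2) = 5.5612 mol; at 86.83% yield, n(H2) = 4.8288 mol.
Step 2 (H2:Cu = 1:1): theoretical n(Cu) = 4.8288 mol, so theoretical mass = 4.8288 × 63.55 = 306.87 g.
At 58.59% yield, actual mass of Cu = 306.87 × 0.5859 = 179.80 g.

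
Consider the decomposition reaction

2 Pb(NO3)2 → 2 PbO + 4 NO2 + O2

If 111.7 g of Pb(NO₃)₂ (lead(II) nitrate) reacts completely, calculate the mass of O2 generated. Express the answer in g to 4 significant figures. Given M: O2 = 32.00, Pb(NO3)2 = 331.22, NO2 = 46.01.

n(Pb(NO3)2) = 111.70 g / 331.22 g/mol = 0.33724 mol.
From the equation the Pb(NO3)2:O2 mole ratio is 2:1, so n(O2) = 0.33724 × 1/2 = 0.16862 mol.
Mass of O2 = 0.16862 mol × 32.00 g/mol = 5.3958 g.

5.396 g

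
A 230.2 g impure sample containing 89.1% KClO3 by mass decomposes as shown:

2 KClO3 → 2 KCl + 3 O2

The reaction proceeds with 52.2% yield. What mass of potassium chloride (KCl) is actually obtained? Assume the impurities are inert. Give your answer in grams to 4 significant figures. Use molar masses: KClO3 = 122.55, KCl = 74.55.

65.13 g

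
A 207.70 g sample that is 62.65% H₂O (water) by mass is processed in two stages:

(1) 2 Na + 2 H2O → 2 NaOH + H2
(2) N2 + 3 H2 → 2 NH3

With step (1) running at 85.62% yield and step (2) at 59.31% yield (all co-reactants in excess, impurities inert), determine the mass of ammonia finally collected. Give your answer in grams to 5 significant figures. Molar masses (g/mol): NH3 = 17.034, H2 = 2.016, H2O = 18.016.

Pure H2O = 207.70 × 0.6265 = 130.124 g.
n(H2O) = 130.124 / 18.016 = 7.22269 mol.
Step 1 (H2O:H2 = 2:1): theoretical n(H2) = 3.61135 mol; at 85.62% yield, n(H2) = 3.09204 mol.
Step 2 (H2:NH3 = 3:2): theoretical n(NH3) = 2.06136 mol, so theoretical mass = 2.06136 × 17.034 = 35.1132 g.
At 59.31% yield, actual mass of NH3 = 35.1132 × 0.5931 = 20.8256 g.

20.826 g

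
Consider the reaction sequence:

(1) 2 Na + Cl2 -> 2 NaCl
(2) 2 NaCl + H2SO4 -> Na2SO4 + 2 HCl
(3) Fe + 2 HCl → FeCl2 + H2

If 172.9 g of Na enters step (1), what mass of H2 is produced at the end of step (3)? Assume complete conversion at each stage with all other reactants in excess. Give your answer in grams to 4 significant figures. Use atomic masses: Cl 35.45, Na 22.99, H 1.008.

M(Na) = 22.99 g/mol.
M(H2) = 2(1.008) = 2.016 g/mol.
n(Na) = 172.9 / 22.99 = 7.5207 mol.
Reaction (1): Na→NaCl ratio 2:2 ⇒ n(NaCl) = 7.5207 mol.
Reaction (2): NaCl→HCl ratio 2:2 ⇒ n(HCl) = 7.5207 mol.
Reaction (3): HCl→H2 ratio 2:1 ⇒ n(H2) = 3.7603 mol.
Mass of H2 = 3.7603 × 2.016 = 7.5808 g.

7.581 g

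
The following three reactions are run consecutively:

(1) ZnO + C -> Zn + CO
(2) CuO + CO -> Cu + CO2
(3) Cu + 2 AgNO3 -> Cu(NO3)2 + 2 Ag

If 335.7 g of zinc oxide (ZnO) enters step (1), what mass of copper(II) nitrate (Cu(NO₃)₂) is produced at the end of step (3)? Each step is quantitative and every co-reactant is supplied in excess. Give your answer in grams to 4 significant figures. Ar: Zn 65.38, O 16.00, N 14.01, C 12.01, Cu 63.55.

773.7 g

M(ZnO) = 65.38 + 16.00 = 81.38 g/mol.
M(Cu(NO3)2) = 63.55 + 2(14.01) + 6(16.00) = 187.57 g/mol.
n(ZnO) = 335.7 / 81.38 = 4.1251 mol.
Reaction (1): ZnO→CO ratio 1:1 ⇒ n(CO) = 4.1251 mol.
Reaction (2): CO→Cu ratio 1:1 ⇒ n(Cu) = 4.1251 mol.
Reaction (3): Cu→Cu(NO3)2 ratio 1:1 ⇒ n(Cu(NO3)2) = 4.1251 mol.
Mass of Cu(NO3)2 = 4.1251 × 187.57 = 773.74 g.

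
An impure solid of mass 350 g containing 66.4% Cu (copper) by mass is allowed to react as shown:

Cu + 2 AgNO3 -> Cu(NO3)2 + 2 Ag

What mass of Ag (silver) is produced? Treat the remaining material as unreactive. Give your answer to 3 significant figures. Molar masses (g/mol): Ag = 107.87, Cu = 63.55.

Mass of pure Cu = 350 g × 0.664 = 232.4 g.
n(Cu) = 232.4 g / 63.55 g/mol = 3.657 mol.
From the equation the Cu:Ag mole ratio is 1:2, so n(Ag) = 3.657 × 2/1 = 7.314 mol.
Mass of Ag = 7.314 mol × 107.87 g/mol = 789.0 g.

789 g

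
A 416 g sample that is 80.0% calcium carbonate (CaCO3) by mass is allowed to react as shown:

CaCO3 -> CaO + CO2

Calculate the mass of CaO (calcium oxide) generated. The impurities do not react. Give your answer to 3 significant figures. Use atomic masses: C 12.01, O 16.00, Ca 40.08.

Mass of pure CaCO3 = 416 g × 0.800 = 332.8 g.
M(CaCO3) = 40.08 + 12.01 + 3(16.00) = 100.09 g/mol.
M(CaO) = 40.08 + 16.00 = 56.08 g/mol.
n(CaCO3) = 332.8 g / 100.09 g/mol = 3.325 mol.
From the equation the CaCO3:CaO mole ratio is 1:1, so n(CaO) = 3.325 × 1/1 = 3.325 mol.
Mass of CaO = 3.325 mol × 56.08 g/mol = 186.5 g.

186 g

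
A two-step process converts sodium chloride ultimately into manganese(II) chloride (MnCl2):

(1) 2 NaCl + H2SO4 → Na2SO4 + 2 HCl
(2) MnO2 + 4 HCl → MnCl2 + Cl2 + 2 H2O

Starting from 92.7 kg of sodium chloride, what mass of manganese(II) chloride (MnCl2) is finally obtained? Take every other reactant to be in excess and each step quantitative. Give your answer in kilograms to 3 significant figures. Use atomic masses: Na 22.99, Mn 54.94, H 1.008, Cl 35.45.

M(NaCl) = 22.99 + 35.45 = 58.44 g/mol.
M(MnCl2) = 54.94 + 2(35.45) = 125.84 g/mol.
92.7 kg = 92700 g.
n(NaCl) = 92700 / 58.44 = 1586 mol.
Step 1 gives a 2:2 ratio of NaCl to HCl, so n(HCl) = 1586 mol.
In step 2 the HCl:MnCl2 ratio is 4:1, so n(MnCl2) = 396.6 mol.
Mass of MnCl2 = 396.6 × 125.84 = 49900 g = 49.9 kg.

49.9 kg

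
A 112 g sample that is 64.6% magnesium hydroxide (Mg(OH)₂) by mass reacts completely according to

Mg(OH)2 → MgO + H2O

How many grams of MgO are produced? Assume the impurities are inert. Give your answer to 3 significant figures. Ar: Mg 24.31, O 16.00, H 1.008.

Mass of pure Mg(OH)2 = 112 g × 0.646 = 72.35 g.
M(Mg(OH)2) = 24.31 + 2(16.00) + 2(1.008) = 58.326 g/mol.
M(MgO) = 24.31 + 16.00 = 40.31 g/mol.
n(Mg(OH)2) = 72.35 g / 58.326 g/mol = 1.240 mol.
From the equation the Mg(OH)2:MgO mole ratio is 1:1, so n(MgO) = 1.240 × 1/1 = 1.240 mol.
Mass of MgO = 1.240 mol × 40.31 g/mol = 50.00 g.

50.0 g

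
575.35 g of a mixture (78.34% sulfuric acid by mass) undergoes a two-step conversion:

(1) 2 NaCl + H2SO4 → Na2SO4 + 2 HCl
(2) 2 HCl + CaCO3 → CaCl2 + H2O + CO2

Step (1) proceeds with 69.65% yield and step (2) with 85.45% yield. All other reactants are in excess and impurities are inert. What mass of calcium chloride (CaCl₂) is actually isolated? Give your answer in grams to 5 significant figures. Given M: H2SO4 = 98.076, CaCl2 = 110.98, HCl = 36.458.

303.55 g

Pure H2SO4 = 575.35 × 0.7834 = 450.729 g.
n(H2SO4) = 450.729 / 98.076 = 4.59571 mol.
Step 1 (H2SO4:HCl = 1:2): theoretical n(HCl) = 9.19143 mol; at 69.65% yield, n(HCl) = 6.40183 mol.
Step 2 (HCl:CaCl2 = 2:1): theoretical n(CaCl2) = 3.20091 mol, so theoretical mass = 3.20091 × 110.98 = 355.237 g.
At 85.45% yield, actual mass of CaCl2 = 355.237 × 0.8545 = 303.550 g.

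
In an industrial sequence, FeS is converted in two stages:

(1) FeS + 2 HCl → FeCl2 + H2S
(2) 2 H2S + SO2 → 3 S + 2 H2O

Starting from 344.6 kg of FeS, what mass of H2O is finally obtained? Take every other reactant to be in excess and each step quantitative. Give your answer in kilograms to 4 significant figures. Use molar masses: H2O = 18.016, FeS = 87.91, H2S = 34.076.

70.62 kg

344.6 kg = 344600 g.
n(FeS) = 344600 / 87.91 = 3919.9 mol.
Step 1 gives a 1:1 ratio of FeS to H2S, so n(H2S) = 3919.9 mol.
In step 2 the H2S:H2O ratio is 2:2, so n(H2O) = 3919.9 mol.
Mass of H2O = 3919.9 × 18.016 = 70621 g = 70.62 kg.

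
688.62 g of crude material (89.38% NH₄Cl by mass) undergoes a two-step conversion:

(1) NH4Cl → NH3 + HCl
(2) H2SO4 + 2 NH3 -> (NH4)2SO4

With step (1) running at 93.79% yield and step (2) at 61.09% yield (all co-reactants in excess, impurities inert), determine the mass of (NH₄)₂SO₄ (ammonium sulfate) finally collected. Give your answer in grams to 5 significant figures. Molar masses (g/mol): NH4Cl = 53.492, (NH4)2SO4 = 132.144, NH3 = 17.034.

435.59 g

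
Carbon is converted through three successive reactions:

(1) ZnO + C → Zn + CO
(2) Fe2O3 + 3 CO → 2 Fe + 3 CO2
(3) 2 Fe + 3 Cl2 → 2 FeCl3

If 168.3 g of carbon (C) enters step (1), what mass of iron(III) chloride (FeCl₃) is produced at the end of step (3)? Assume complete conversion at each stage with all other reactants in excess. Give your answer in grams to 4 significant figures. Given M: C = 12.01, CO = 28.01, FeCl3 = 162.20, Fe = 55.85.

n(C) = 168.3 / 12.01 = 14.013 mol.
Reaction (1): C→CO ratio 1:1 ⇒ n(CO) = 14.013 mol.
Reaction (2): CO→Fe ratio 3:2 ⇒ n(Fe) = 9.3422 mol.
Reaction (3): Fe→FeCl3 ratio 2:2 ⇒ n(FeCl3) = 9.3422 mol.
Mass of FeCl3 = 9.3422 × 162.20 = 1515.3 g.

1515 g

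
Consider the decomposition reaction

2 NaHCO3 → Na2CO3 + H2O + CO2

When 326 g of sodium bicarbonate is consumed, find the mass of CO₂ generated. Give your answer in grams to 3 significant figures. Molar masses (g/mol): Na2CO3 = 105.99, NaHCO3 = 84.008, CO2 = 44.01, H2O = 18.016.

85.4 g

n(NaHCO3) = 326.0 g / 84.008 g/mol = 3.881 mol.
From the equation the NaHCO3:CO2 mole ratio is 2:1, so n(CO2) = 3.881 × 1/2 = 1.940 mol.
Mass of CO2 = 1.940 mol × 44.01 g/mol = 85.39 g.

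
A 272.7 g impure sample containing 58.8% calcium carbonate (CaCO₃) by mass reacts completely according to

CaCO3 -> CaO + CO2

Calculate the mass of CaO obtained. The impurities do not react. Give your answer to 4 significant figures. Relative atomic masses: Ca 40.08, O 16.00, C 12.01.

Mass of pure CaCO3 = 272.7 g × 0.588 = 160.35 g.
M(CaCO3) = 40.08 + 12.01 + 3(16.00) = 100.09 g/mol.
M(CaO) = 40.08 + 16.00 = 56.08 g/mol.
n(CaCO3) = 160.35 g / 100.09 g/mol = 1.6020 mol.
From the equation the CaCO3:CaO mole ratio is 1:1, so n(CaO) = 1.6020 × 1/1 = 1.6020 mol.
Mass of CaO = 1.6020 mol × 56.08 g/mol = 89.842 g.

89.84 g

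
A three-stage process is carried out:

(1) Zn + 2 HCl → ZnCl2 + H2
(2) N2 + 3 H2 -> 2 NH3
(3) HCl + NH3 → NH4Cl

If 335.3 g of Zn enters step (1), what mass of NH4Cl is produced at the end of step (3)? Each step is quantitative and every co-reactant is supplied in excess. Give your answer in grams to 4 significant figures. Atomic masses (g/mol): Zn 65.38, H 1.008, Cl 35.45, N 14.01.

M(Zn) = 65.38 g/mol.
M(NH4Cl) = 14.01 + 4(1.008) + 35.45 = 53.492 g/mol.
n(Zn) = 335.3 / 65.38 = 5.1285 mol.
Reaction (1): Zn→H2 ratio 1:1 ⇒ n(H2) = 5.1285 mol.
Reaction (2): H2→NH3 ratio 3:2 ⇒ n(NH3) = 3.4190 mol.
Reaction (3): NH3→NH4Cl ratio 1:1 ⇒ n(NH4Cl) = 3.4190 mol.
Mass of NH4Cl = 3.4190 × 53.492 = 182.89 g.

182.9 g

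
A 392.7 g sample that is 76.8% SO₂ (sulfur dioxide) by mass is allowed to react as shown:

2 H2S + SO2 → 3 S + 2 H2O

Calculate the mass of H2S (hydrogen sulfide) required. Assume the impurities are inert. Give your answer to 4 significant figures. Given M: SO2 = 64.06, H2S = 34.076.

320.9 g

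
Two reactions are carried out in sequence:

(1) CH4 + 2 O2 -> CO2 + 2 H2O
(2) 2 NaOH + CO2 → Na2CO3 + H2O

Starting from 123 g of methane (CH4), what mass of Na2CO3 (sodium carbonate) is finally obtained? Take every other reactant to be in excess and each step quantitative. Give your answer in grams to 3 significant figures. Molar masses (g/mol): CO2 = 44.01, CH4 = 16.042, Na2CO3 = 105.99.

813 g

n(CH4) = 123.0 / 16.042 = 7.667 mol.
Step 1 gives a 1:1 ratio of CH4 to CO2, so n(CO2) = 7.667 mol.
In step 2 the CO2:Na2CO3 ratio is 1:1, so n(Na2CO3) = 7.667 mol.
Mass of Na2CO3 = 7.667 × 105.99 = 812.7 g.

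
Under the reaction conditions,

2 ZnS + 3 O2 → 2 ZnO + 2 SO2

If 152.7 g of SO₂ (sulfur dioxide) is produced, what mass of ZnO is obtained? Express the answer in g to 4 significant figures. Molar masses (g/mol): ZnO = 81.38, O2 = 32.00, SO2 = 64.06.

194.0 g

n(SO2) = 152.70 g / 64.06 g/mol = 2.3837 mol.
From the equation the SO2:ZnO mole ratio is 2:2, so n(ZnO) = 2.3837 × 2/2 = 2.3837 mol.
Mass of ZnO = 2.3837 mol × 81.38 g/mol = 193.99 g.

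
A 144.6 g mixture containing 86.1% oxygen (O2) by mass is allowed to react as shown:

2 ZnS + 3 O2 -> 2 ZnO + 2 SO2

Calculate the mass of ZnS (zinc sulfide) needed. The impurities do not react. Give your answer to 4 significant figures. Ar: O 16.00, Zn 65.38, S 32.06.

252.7 g

Mass of pure O2 = 144.6 g × 0.861 = 124.50 g.
M(O2) = 2(16.00) = 32.00 g/mol.
M(ZnS) = 65.38 + 32.06 = 97.44 g/mol.
n(O2) = 124.50 g / 32.00 g/mol = 3.8906 mol.
From the equation the O2:ZnS mole ratio is 3:2, so n(ZnS) = 3.8906 × 2/3 = 2.5938 mol.
Mass of ZnS = 2.5938 mol × 97.44 g/mol = 252.74 g.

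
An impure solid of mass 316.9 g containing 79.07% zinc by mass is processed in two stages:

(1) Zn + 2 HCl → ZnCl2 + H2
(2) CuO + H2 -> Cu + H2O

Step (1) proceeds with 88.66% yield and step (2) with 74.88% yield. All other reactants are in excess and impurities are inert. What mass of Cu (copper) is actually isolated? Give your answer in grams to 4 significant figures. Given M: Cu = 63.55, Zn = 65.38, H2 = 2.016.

161.7 g

Pure Zn = 316.9 × 0.7907 = 250.57 g.
n(Zn) = 250.57 / 65.38 = 3.8326 mol.
Step 1 (Zn:H2 = 1:1): theoretical n(H2) = 3.8326 mol; at 88.66% yield, n(H2) = 3.3979 mol.
Step 2 (H2:Cu = 1:1): theoretical n(Cu) = 3.3979 mol, so theoretical mass = 3.3979 × 63.55 = 215.94 g.
At 74.88% yield, actual mass of Cu = 215.94 × 0.7488 = 161.70 g.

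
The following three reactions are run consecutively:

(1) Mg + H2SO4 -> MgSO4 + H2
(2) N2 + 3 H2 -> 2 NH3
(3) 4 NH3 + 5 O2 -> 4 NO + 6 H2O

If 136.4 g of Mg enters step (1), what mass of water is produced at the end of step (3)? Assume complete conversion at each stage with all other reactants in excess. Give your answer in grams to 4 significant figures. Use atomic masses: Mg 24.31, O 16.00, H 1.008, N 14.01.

101.1 g

M(Mg) = 24.31 g/mol.
M(H2O) = 2(1.008) + 16.00 = 18.016 g/mol.
n(Mg) = 136.4 / 24.31 = 5.6109 mol.
Reaction (1): Mg→H2 ratio 1:1 ⇒ n(H2) = 5.6109 mol.
Reaction (2): H2→NH3 ratio 3:2 ⇒ n(NH3) = 3.7406 mol.
Reaction (3): NH3→H2O ratio 4:6 ⇒ n(H2O) = 5.6109 mol.
Mass of H2O = 5.6109 × 18.016 = 101.09 g.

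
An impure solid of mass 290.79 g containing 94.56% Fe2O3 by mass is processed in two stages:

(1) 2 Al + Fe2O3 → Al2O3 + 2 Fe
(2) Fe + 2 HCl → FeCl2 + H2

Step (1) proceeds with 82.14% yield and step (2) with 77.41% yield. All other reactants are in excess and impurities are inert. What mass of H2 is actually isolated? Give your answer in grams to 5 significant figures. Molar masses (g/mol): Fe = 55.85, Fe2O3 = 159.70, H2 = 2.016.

4.4142 g

Pure Fe2O3 = 290.79 × 0.9456 = 274.971 g.
n(Fe2O3) = 274.971 / 159.70 = 1.72180 mol.
Step 1 (Fe2O3:Fe = 1:2): theoretical n(Fe) = 3.44359 mol; at 82.14% yield, n(Fe) = 2.82857 mol.
Step 2 (Fe:H2 = 1:1): theoretical n(H2) = 2.82857 mol, so theoretical mass = 2.82857 × 2.016 = 5.70239 g.
At 77.41% yield, actual mass of H2 = 5.70239 × 0.7741 = 4.41422 g.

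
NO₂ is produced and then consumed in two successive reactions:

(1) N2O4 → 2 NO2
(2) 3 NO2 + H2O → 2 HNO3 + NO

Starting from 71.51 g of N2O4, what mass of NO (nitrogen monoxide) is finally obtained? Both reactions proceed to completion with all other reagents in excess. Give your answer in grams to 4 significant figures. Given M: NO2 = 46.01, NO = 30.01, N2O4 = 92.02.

15.55 g

n(N2O4) = 71.510 / 92.02 = 0.77711 mol.
Step 1 gives a 1:2 ratio of N2O4 to NO2, so n(NO2) = 1.5542 mol.
In step 2 the NO2:NO ratio is 3:1, so n(NO) = 0.51808 mol.
Mass of NO = 0.51808 × 30.01 = 15.547 g.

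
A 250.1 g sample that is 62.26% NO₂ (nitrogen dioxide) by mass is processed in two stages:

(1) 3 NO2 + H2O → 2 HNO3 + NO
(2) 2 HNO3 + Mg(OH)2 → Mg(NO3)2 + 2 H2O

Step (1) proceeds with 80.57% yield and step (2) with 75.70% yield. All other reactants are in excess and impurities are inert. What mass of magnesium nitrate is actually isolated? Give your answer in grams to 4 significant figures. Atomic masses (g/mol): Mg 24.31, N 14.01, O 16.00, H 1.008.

Pure NO2 = 250.1 × 0.6226 = 155.71 g.
M(NO2) = 14.01 + 2(16.00) = 46.01 g/mol.
M(Mg(NO3)2) = 24.31 + 2(14.01) + 6(16.00) = 148.33 g/mol.
n(NO2) = 155.71 / 46.01 = 3.3843 mol.
Step 1 (NO2:HNO3 = 3:2): theoretical n(HNO3) = 2.2562 mol; at 80.57% yield, n(HNO3) = 1.8178 mol.
Step 2 (HNO3:Mg(NO3)2 = 2:1): theoretical n(Mg(NO3)2) = 0.90891 mol, so theoretical mass = 0.90891 × 148.33 = 134.82 g.
At 75.70% yield, actual mass of Mg(NO3)2 = 134.82 × 0.7570 = 102.06 g.

102.1 g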